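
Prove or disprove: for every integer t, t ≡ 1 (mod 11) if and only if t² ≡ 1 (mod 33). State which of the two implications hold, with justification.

Both directions fail.

(→) This fails: take t = 12. Then 12 ≡ 1 (mod 11), but 12² = 144 ≡ 12 (mod 33), not 1.

(←) This fails: take t = 10. Then 10² = 100 ≡ 1 (mod 33), yet 10 ≡ 10 (mod 11), not 1.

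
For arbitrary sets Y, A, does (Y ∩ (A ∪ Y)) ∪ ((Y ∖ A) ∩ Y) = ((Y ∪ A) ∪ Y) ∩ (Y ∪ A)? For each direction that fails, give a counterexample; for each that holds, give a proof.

Only the forward inclusion holds.

(⊇) This inclusion fails. Take Y = ∅, A = {1}; then 1 ∈ ((Y ∪ A) ∪ Y) ∩ (Y ∪ A) but 1 ∉ (Y ∩ (A ∪ Y)) ∪ ((Y ∖ A) ∩ Y).

(⊆) Let x ∈ (Y ∩ (A ∪ Y)) ∪ ((Y ∖ A) ∩ Y). Then either x ∈ Y and x ∉ A; or x ∈ Y ∩ A. In each case x ∈ ((Y ∪ A) ∪ Y) ∩ (Y ∪ A), so (Y ∩ (A ∪ Y)) ∪ ((Y ∖ A) ∩ Y) ⊆ ((Y ∪ A) ∪ Y) ∩ (Y ∪ A).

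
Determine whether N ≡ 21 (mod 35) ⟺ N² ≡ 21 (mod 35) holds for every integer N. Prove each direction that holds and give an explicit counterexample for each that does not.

Only the forward direction holds.

(⟹) Suppose N ≡ 21 (mod 35). Write N = 35j + 21. Then (35j + 21)² = 1225j² + 1470j + 441 = 35(35j² + 42j + 12) + 21, so N² ≡ 21 (mod 35).

(⟸) This fails: take N = 14. Then 14² = 196 ≡ 21 (mod 35), yet 14 ≡ 14 (mod 35), not 21.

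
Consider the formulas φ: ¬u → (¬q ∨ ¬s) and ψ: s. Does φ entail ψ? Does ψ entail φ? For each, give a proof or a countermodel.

Both directions fail.

(⇒) This fails. Under u = F, s = F, q = F, the left side is true but the right side is false.

(⇐) This fails. Under u = F, s = T, q = T, the left side is false but the right side is true.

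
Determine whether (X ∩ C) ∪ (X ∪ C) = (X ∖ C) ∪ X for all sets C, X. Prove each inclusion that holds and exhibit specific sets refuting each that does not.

Forward inclusion. This inclusion fails. Take C = {1}, X = ∅; then 1 ∈ (X ∩ C) ∪ (X ∪ C) but 1 ∉ (X ∖ C) ∪ X.

Reverse inclusion. Let x ∈ (X ∖ C) ∪ X. Then either x ∈ X and x ∉ C; or x ∈ C ∩ X. In each case x ∈ (X ∩ C) ∪ (X ∪ C), so (X ∖ C) ∪ X ⊆ (X ∩ C) ∪ (X ∪ C).

(⊆) fails; (⊇) holds.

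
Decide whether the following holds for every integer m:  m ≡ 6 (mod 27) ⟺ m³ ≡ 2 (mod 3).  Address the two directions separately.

Both directions fail.

[⇒] This fails: take m = 6. Then 6 ≡ 6 (mod 27), but 6³ = 216 ≡ 0 (mod 3), not 2.

[⇐] This fails: take m = 2. Then 2³ = 8 ≡ 2 (mod 3), yet 2 ≡ 2 (mod 27), not 6.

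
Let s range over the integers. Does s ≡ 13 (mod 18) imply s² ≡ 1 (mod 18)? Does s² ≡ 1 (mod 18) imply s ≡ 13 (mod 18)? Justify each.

Neither implication holds.

(→) This fails: take s = 13. Then 13 ≡ 13 (mod 18), but 13² = 169 ≡ 7 (mod 18), not 1.

(←) This fails: take s = 1. Then 1² = 1 ≡ 1 (mod 18), yet 1 ≡ 1 (mod 18), not 13.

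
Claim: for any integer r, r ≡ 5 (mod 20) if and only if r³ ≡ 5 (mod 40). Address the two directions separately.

Forward direction. This fails: take r = 25. Then 25 ≡ 5 (mod 20), but 25³ = 15625 ≡ 25 (mod 40), not 5.

Converse. The residues r modulo 40 with r³ ≡ 5 (mod 40) are exactly {5}, and each is ≡ 5 (mod 20).

(⇒) fails; (⇐) holds.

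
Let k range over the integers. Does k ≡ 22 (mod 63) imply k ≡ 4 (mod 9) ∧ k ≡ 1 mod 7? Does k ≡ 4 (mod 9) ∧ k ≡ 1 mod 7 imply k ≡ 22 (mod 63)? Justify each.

[⇒] Suppose k ≡ 22 (mod 63); write k = 63j + 22. Since 9 ∣ 63, reducing mod 9 gives k ≡ 22 ≡ 4 (mod 9); since 7 ∣ 63, reducing mod 7 gives k ≡ 22 ≡ 1 (mod 7).

[⇐] Conversely, if k ≡ 4 (mod 9) and k ≡ 1 (mod 7), then by the Chinese remainder theorem k ≡ 22 (mod 63). This is exactly k ≡ 22 (mod 63).

Both directions hold; the statement is true.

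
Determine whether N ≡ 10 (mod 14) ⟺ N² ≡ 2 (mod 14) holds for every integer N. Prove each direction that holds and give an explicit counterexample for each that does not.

[⇒] Suppose N ≡ 10 (mod 14). Write N = 14j + 10. Then (14j + 10)² = 196j² + 280j + 100 = 14(14j² + 20j + 7) + 2, so N² ≡ 2 (mod 14).

[⇐] This fails: take N = 4. Then 4² = 16 ≡ 2 (mod 14), yet 4 ≡ 4 (mod 14), not 10.

The forward direction holds; the converse fails.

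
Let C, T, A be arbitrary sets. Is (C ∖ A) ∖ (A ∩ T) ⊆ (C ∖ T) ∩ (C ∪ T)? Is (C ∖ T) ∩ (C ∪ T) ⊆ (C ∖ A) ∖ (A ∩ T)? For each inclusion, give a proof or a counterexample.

(⟹) This inclusion fails. Take C = {1}, T = {1}, A = ∅; then 1 ∈ (C ∖ A) ∖ (A ∩ T) but 1 ∉ (C ∖ T) ∩ (C ∪ T).

(⟸) This inclusion fails. Take C = {1}, T = ∅, A = {1}; then 1 ∈ (C ∖ T) ∩ (C ∪ T) but 1 ∉ (C ∖ A) ∖ (A ∩ T).

Both inclusions fail.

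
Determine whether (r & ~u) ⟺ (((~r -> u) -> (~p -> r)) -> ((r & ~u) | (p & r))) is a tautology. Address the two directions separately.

(←) This fails. Under p = F, u = T, r = F, the left side is false but the right side is true.

(→) Assume the antecedent. If p is true, the antecedent forces (p = T, u = F, r = T), and the consequent holds there. If p is false, the antecedent forces (p = F, u = F, r = T), and the consequent holds there. Either way the consequent holds.

(⇒) holds; (⇐) fails.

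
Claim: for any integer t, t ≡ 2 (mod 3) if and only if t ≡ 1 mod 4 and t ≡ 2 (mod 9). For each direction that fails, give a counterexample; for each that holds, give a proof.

The forward direction fails; the converse holds.

Forward direction. This fails: t = 32 gives 32 ≡ 2 (mod 3) but 32 ≡ 0 (mod 4), so the conjunction on the right does not hold.

Converse. If t ≡ 1 (mod 4) and t ≡ 2 (mod 9), then by the Chinese remainder theorem t ≡ 29 (mod 36). Since 29 ≡ 2 (mod 3) and 3 ∣ 36, we get t ≡ 2 (mod 3).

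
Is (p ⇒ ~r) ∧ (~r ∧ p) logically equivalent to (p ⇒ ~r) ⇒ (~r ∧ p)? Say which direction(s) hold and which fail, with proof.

Not equivalent: only (⇒) holds.

[⇐] This fails. Under r = T, p = T, the left side is false but the right side is true.

[⇒] Assume the antecedent. If r is true, the antecedent cannot hold. If r is false, the antecedent forces (r = F, p = T), and (p ⇒ ~r) ⇒ (~r ∧ p) holds there. Either way (p ⇒ ~r) ⇒ (~r ∧ p) holds.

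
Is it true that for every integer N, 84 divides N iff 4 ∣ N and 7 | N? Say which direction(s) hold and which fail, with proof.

(⇒) If 84 ∣ N, write N = 84q. Since 84 = 21·4, N = 4·(21q), so 4 ∣ N; and since 84 = 12·7, N = 7·(12q), so 7 ∣ N.

(⇐) This fails: take N = 28. Both 4 ∣ 28 and 7 ∣ 28, yet 28 is not a multiple of 84 (since 28 = 0·84 + 28), so 84 ∤ 28.

(⇒) holds; (⇐) fails.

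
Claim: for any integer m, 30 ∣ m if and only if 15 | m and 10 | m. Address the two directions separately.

The biconditional holds.

(⟹) If 30 ∣ m, write m = 30q. Since 30 = 2·15, m = 15·(2q), so 15 ∣ m; and since 30 = 3·10, m = 10·(3q), so 10 ∣ m.

(⟸) Suppose 15 ∣ m and 10 ∣ m. Any common multiple of 15 and 10 is a multiple of their lcm; here lcm(15, 10) = 15·10/gcd(15, 10) = 150/5 = 30, so 30 ∣ m.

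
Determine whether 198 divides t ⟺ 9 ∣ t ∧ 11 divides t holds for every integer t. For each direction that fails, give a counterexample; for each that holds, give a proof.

Not equivalent: only (⇒) holds.

Converse. This fails: take t = 99. Both 9 ∣ 99 and 11 ∣ 99, yet 99 is not a multiple of 198 (since 99 = 0·198 + 99), so 198 ∤ 99.

Forward direction. If 198 ∣ t, write t = 198q. Since 198 = 22·9, t = 9·(22q), so 9 ∣ t; and since 198 = 18·11, t = 11·(18q), so 11 ∣ t.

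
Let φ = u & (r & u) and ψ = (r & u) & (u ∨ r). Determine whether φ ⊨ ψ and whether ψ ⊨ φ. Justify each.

Both directions hold.

(→) Assume the antecedent. If u is true, the antecedent forces (u = T, r = T), and (r & u) & (u ∨ r) holds there. If u is false, the antecedent cannot hold. Either way (r & u) & (u ∨ r) holds.

(←) Assume the antecedent. If u is true, the antecedent forces (u = T, r = T), and u & (r & u) holds there. If u is false, the antecedent cannot hold. Either way u & (r & u) holds.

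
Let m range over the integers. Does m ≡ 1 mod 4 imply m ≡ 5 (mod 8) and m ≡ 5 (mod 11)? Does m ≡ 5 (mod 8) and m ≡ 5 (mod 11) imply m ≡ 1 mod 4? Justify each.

Only the converse holds.

[⇒] This fails: m = 1 gives 1 ≡ 1 (mod 4) but 1 ≡ 1 (mod 8), so the conjunction on the right does not hold.

[⇐] Conversely, if m ≡ 5 (mod 8) and m ≡ 5 (mod 11), then by the Chinese remainder theorem m ≡ 5 (mod 88). Since 5 ≡ 1 (mod 4) and 4 ∣ 88, we get m ≡ 1 (mod 4).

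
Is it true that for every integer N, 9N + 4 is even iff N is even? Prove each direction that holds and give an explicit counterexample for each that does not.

(⟹) Suppose 9N + 4 is even. Since 9 is odd, 9N and N have the same parity, so 9N + 4 ≡ N + 4 (mod 2). As 4 is even, 9N + 4 is even exactly when N is even. Thus N is even.

(⟸) Conversely, suppose N is even; write N = 2j. Then 9N + 4 = 9·(2j) + 4 = 2·9j + 4, which is even.

The biconditional holds.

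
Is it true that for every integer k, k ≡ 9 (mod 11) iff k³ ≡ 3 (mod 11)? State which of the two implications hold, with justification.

Converse. Suppose k³ ≡ 3 (mod 11). The only residue r in {0, …, 10} with r³ ≡ 3 (mod 11) is r = 9, so k ≡ 9 (mod 11).

Forward direction. Suppose k ≡ 9 (mod 11). Write k = 11j + 9. Then (11j + 9)³ = 1331j³ + 3267j² + 2673j + 729 = 11(121j³ + 297j² + 243j + 66) + 3, so k³ ≡ 3 (mod 11).

Both directions hold.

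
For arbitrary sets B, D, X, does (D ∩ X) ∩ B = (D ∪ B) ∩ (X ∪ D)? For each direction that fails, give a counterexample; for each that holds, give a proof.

The sets are not equal: only the forward inclusion holds.

(⊇) This inclusion fails. Take B = ∅, D = {1}, X = ∅; then 1 ∈ (D ∪ B) ∩ (X ∪ D) but 1 ∉ (D ∩ X) ∩ B.

(⊆) Let x ∈ (D ∩ X) ∩ B. Then x ∈ B ∩ D ∩ X, from which x ∈ (D ∪ B) ∩ (X ∪ D).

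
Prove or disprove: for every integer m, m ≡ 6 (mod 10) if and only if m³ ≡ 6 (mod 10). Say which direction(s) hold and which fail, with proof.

[⇒] Suppose m ≡ 6 (mod 10). Write m = 10j + 6. Then (10j + 6)³ = 1000j³ + 1800j² + 1080j + 216 = 10(100j³ + 180j² + 108j + 21) + 6, so m³ ≡ 6 (mod 10).

[⇐] For the converse, argue contrapositively. If m ≢ 6 (mod 10), then m is congruent to one of 0, 1, 2, 3, 4, 5, 7, 8, 9 modulo 10, and these give m³ ≡ 0, 1, 8, 7, 4, 5, 3, 2, 9 respectively — never 6.

Both implications hold.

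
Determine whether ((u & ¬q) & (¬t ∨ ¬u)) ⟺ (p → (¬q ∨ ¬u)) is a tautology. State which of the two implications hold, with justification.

(→) Assume the antecedent. If t is true, the antecedent cannot hold. If t is false, the antecedent forces (t = F, q = F, p = F, u = T) or (t = F, q = F, p = T, u = T), and p → (¬q ∨ ¬u) holds there. Either way p → (¬q ∨ ¬u) holds.

(←) This fails. Under t = F, q = F, p = F, u = F, the left side is false but the right side is true.

Not equivalent: only (⇒) holds.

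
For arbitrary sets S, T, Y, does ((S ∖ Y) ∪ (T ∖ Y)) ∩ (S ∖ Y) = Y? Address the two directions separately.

(⟹) This inclusion fails. Take S = {1}, T = ∅, Y = ∅; then 1 ∈ ((S ∖ Y) ∪ (T ∖ Y)) ∩ (S ∖ Y) but 1 ∉ Y.

(⟸) This inclusion fails. Take S = ∅, T = ∅, Y = {1}; then 1 ∈ Y but 1 ∉ ((S ∖ Y) ∪ (T ∖ Y)) ∩ (S ∖ Y).

Neither inclusion holds.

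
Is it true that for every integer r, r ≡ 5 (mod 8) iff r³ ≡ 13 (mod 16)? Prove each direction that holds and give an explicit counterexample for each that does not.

Only the converse holds.

(→) This fails: take r = 13. Then 13 ≡ 5 (mod 8), but 13³ = 2197 ≡ 5 (mod 16), not 13.

(←) Conversely, the residues r modulo 16 with r³ ≡ 13 (mod 16) are exactly {5}, and each is ≡ 5 (mod 8).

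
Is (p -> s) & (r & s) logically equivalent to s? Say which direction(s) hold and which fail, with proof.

Forward direction. Assume the antecedent. If s is true, s reduces to true regardless of the other variables. If s is false, the antecedent cannot hold. Either way s holds.

Converse. This fails. Under s = T, r = F, p = F, the left side is false but the right side is true.

Only the forward implication holds.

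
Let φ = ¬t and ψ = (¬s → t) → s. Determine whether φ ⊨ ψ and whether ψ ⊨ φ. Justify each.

(⇒) Assume the antecedent. If s is true, (¬s → t) → s reduces to true regardless of the other variables. If s is false, the antecedent forces (s = F, t = F), and (¬s → t) → s holds there. Either way (¬s → t) → s holds.

(⇐) This fails. Under s = T, t = T, the left side is false but the right side is true.

The forward direction holds; the converse fails.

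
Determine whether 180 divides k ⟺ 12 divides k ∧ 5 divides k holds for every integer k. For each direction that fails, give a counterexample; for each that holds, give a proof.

(→) If 180 ∣ k, write k = 180q. Since 180 = 15·12, k = 12·(15q), so 12 ∣ k; and since 180 = 36·5, k = 5·(36q), so 5 ∣ k.

(←) This fails: take k = 60. Both 12 ∣ 60 and 5 ∣ 60, yet 60 is not a multiple of 180 (since 60 = 0·180 + 60), so 180 ∤ 60.

The forward direction holds; the converse fails.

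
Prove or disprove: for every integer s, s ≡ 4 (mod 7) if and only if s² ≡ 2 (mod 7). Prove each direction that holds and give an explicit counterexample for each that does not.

(⇒) holds; (⇐) fails.

(←) This fails: take s = 3. Then 3² = 9 ≡ 2 (mod 7), yet 3 ≡ 3 (mod 7), not 4.

(→) Suppose s ≡ 4 (mod 7). Write s = 7j + 4. Then (7j + 4)² = 49j² + 56j + 16 = 7(7j² + 8j + 2) + 2, so s² ≡ 2 (mod 7).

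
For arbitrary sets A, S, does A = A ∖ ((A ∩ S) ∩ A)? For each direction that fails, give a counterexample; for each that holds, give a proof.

Only the reverse inclusion holds.

(⟹) This inclusion fails. Take A = {1}, S = {1}; then 1 ∈ A but 1 ∉ A ∖ ((A ∩ S) ∩ A).

(⟸) Let x ∈ A ∖ ((A ∩ S) ∩ A). Then x ∈ A and x ∉ S, from which x ∈ A.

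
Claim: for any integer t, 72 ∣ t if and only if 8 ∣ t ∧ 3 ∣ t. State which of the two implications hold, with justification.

Not equivalent: only (⇒) holds.

(⇒) If 72 ∣ t, write t = 72q. Since 72 = 9·8, t = 8·(9q), so 8 ∣ t; and since 72 = 24·3, t = 3·(24q), so 3 ∣ t.

(⇐) This fails: take t = 24. Both 8 ∣ 24 and 3 ∣ 24, yet 24 is not a multiple of 72 (since 24 = 0·72 + 24), so 72 ∤ 24.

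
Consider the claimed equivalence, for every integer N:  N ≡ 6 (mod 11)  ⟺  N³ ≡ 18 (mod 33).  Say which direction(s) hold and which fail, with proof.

Not equivalent: only (⇐) holds.

[⇒] This fails: take N = 17. Then 17 ≡ 6 (mod 11), but 17³ = 4913 ≡ 29 (mod 33), not 18.

[⇐] Conversely, the residues r modulo 33 with r³ ≡ 18 (mod 33) are exactly {6}, and each is ≡ 6 (mod 11).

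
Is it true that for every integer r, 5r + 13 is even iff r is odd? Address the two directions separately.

Both directions hold.

Forward direction. Suppose 5r + 13 is even. Since 5 is odd, 5r and r have the same parity, so 5r + 13 ≡ r + 13 (mod 2). As 13 is odd, 5r + 13 is even exactly when r is odd. Thus r is odd.

Converse. Suppose r is odd; write r = 2j + 1. Then 5r + 13 = 5·(2j + 1) + 13 = 2·5j + 18, which is even.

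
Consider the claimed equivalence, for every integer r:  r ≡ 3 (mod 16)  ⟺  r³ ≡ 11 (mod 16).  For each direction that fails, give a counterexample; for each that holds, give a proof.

Forward direction. Suppose r ≡ 3 (mod 16). Write r = 16j + 3. Then (16j + 3)³ = 4096j³ + 2304j² + 432j + 27 = 16(256j³ + 144j² + 27j + 1) + 11, so r³ ≡ 11 (mod 16).

Converse. Suppose r³ ≡ 11 (mod 16). The only residue r in {0, …, 15} with r³ ≡ 11 (mod 16) is r = 3, so r ≡ 3 (mod 16).

Equivalent; both directions hold.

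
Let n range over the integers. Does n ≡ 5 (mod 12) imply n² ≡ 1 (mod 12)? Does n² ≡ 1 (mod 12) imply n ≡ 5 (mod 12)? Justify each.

(→) Suppose n ≡ 5 (mod 12). Write n = 12j + 5. Then (12j + 5)² = 144j² + 120j + 25 = 12(12j² + 10j + 2) + 1, so n² ≡ 1 (mod 12).

(←) This fails: take n = 1. Then 1² = 1 ≡ 1 (mod 12), yet 1 ≡ 1 (mod 12), not 5.

Only the forward direction holds.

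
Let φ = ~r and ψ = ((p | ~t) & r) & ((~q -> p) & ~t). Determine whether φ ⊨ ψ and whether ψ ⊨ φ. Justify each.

(⟹) This fails. Under q = F, t = F, p = F, r = F, the left side is true but the right side is false.

(⟸) This fails. Under q = T, t = F, p = F, r = T, the left side is false but the right side is true.

(⇒) fails and (⇐) fails.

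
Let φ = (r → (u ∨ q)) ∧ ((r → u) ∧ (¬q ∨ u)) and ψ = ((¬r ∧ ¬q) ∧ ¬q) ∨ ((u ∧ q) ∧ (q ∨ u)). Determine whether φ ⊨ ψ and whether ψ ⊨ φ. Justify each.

Only the reverse direction holds.

(→) This fails. Under q = F, u = T, r = T, the left side is true but the right side is false.

(←) Assume the antecedent. If q is true, the antecedent forces (q = T, u = T, r = F) or (q = T, u = T, r = T), and the consequent holds there. If q is false, the antecedent forces (q = F, u = F, r = F) or (q = F, u = T, r = F), and the consequent holds there. Either way the consequent holds.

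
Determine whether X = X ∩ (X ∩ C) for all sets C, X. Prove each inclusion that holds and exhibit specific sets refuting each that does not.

The sets are not equal: only the reverse inclusion holds.

(⊆) This inclusion fails. Take C = ∅, X = {1}; then 1 ∈ X but 1 ∉ X ∩ (X ∩ C).

(⊇) Let x ∈ X ∩ (X ∩ C). Then x ∈ C ∩ X, from which x ∈ X.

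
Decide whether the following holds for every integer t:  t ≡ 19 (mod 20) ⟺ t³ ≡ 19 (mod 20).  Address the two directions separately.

[⇒] Suppose t ≡ 19 (mod 20). Write t = 20j + 19. Then (20j + 19)³ = 8000j³ + 22800j² + 21660j + 6859 = 20(400j³ + 1140j² + 1083j + 342) + 19, so t³ ≡ 19 (mod 20).

[⇐] Conversely, suppose t³ ≡ 19 (mod 20). The only residue r in {0, …, 19} with r³ ≡ 19 (mod 20) is r = 19, so t ≡ 19 (mod 20).

Both directions hold.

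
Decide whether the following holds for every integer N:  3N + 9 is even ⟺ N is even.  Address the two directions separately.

(→) This fails: N = 7 gives 3N + 9 = 30, which is even, but 7 is odd, not even.

(←) This also fails: N = 2 is even, but 3N + 9 = 15 is odd, not even.

Neither implication holds.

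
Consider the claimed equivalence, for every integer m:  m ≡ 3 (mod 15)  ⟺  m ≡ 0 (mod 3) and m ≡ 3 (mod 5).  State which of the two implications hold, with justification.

(⇒) Suppose m ≡ 3 (mod 15); write m = 15j + 3. Since 3 ∣ 15, reducing mod 3 gives m ≡ 3 ≡ 0 (mod 3); since 5 ∣ 15, reducing mod 5 gives m ≡ 3 (mod 5).

(⇐) Conversely, if m ≡ 0 (mod 3) and m ≡ 3 (mod 5), then by the Chinese remainder theorem m ≡ 3 (mod 15). This is exactly m ≡ 3 (mod 15).

Both implications hold.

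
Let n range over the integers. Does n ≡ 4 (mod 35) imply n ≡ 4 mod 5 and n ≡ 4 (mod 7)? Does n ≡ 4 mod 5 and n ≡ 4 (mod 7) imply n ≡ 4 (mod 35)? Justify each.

Equivalent; both directions hold.

[⇐] If n ≡ 4 (mod 5) and n ≡ 4 (mod 7), then by the Chinese remainder theorem n ≡ 4 (mod 35). This is exactly n ≡ 4 (mod 35).

[⇒] Suppose n ≡ 4 (mod 35); write n = 35j + 4. Since 5 ∣ 35, reducing mod 5 gives n ≡ 4 (mod 5); since 7 ∣ 35, reducing mod 7 gives n ≡ 4 (mod 7).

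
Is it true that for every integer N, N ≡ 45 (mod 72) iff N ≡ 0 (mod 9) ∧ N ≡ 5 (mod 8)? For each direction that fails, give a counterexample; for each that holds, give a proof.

(⇒) Suppose N ≡ 45 (mod 72); write N = 72j + 45. Since 9 ∣ 72, reducing mod 9 gives N ≡ 45 ≡ 0 (mod 9); since 8 ∣ 72, reducing mod 8 gives N ≡ 45 ≡ 5 (mod 8).

(⇐) Conversely, if N ≡ 0 (mod 9) and N ≡ 5 (mod 8), then by the Chinese remainder theorem N ≡ 45 (mod 72). This is exactly N ≡ 45 (mod 72).

Equivalent; both directions hold.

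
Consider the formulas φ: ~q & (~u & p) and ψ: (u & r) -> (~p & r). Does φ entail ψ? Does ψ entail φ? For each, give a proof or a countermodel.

(⇒) Assume the antecedent. If p is true, the antecedent forces (p = T, q = F, r = F, u = F) or (p = T, q = F, r = T, u = F), and (u & r) -> (~p & r) holds there. If p is false, the antecedent cannot hold. Either way (u & r) -> (~p & r) holds.

(⇐) This fails. Under p = F, q = F, r = F, u = F, the left side is false but the right side is true.

Only the forward direction holds.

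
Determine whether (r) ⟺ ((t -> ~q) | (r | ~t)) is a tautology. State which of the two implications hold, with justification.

[⇒] Assume the antecedent. If t is true, the antecedent forces (t = T, r = T, q = F) or (t = T, r = T, q = T), and (t -> ~q) | (r | ~t) holds there. If t is false, (t -> ~q) | (r | ~t) reduces to true regardless of the other variables. Either way (t -> ~q) | (r | ~t) holds.

[⇐] This fails. Under t = F, r = F, q = F, the left side is false but the right side is true.

Only the forward direction holds.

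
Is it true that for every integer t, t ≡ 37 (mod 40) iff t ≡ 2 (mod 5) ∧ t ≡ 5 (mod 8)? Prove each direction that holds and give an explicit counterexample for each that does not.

Both directions hold.

(⇒) Suppose t ≡ 37 (mod 40); write t = 40j + 37. Since 5 ∣ 40, reducing mod 5 gives t ≡ 37 ≡ 2 (mod 5); since 8 ∣ 40, reducing mod 8 gives t ≡ 37 ≡ 5 (mod 8).

(⇐) Conversely, if t ≡ 2 (mod 5) and t ≡ 5 (mod 8), then by the Chinese remainder theorem t ≡ 37 (mod 40). This is exactly t ≡ 37 (mod 40).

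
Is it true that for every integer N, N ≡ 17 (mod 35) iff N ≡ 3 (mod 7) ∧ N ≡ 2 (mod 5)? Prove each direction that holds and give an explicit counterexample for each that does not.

Both directions hold.

(→) Suppose N ≡ 17 (mod 35); write N = 35j + 17. Since 7 ∣ 35, reducing mod 7 gives N ≡ 17 ≡ 3 (mod 7); since 5 ∣ 35, reducing mod 5 gives N ≡ 17 ≡ 2 (mod 5).

(←) Conversely, if N ≡ 3 (mod 7) and N ≡ 2 (mod 5), then by the Chinese remainder theorem N ≡ 17 (mod 35). This is exactly N ≡ 17 (mod 35).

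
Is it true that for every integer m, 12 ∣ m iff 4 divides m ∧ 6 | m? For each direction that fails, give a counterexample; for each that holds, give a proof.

Both directions hold.

(⟹) If 12 ∣ m, write m = 12q. Since 12 = 3·4, m = 4·(3q), so 4 ∣ m; and since 12 = 2·6, m = 6·(2q), so 6 ∣ m.

(⟸) Suppose 4 ∣ m and 6 ∣ m. Any common multiple of 4 and 6 is a multiple of their lcm; here lcm(4, 6) = 4·6/gcd(4, 6) = 24/2 = 12, so 12 ∣ m.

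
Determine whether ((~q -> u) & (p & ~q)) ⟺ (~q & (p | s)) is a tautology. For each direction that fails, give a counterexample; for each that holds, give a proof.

The forward direction holds; the converse fails.

Forward direction. Assume the antecedent. If u is true, the antecedent forces (u = T, s = F, q = F, p = T) or (u = T, s = T, q = F, p = T), and ~q & (p | s) holds there. If u is false, the antecedent cannot hold. Either way ~q & (p | s) holds.

Converse. This fails. Under u = F, s = T, q = F, p = F, the left side is false but the right side is true.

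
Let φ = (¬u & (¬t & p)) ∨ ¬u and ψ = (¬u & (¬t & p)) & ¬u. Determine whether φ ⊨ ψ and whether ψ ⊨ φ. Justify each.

The forward direction fails; the converse holds.

[⇐] Assume the antecedent. If u is true, the antecedent cannot hold. If u is false, (¬u & (¬t & p)) ∨ ¬u reduces to true regardless of the other variables. Either way (¬u & (¬t & p)) ∨ ¬u holds.

[⇒] This fails. Under u = F, t = F, p = F, the left side is true but the right side is false.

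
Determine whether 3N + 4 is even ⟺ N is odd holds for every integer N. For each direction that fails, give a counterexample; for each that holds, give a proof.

Neither implication holds.

(⇒) This fails: N = 6 gives 3N + 4 = 22, which is even, but 6 is even, not odd.

(⇐) This also fails: N = 3 is odd, but 3N + 4 = 13 is odd, not even.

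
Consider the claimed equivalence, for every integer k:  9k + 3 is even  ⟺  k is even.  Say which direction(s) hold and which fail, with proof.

(⟹) This fails: k = 7 gives 9k + 3 = 66, which is even, but 7 is odd, not even.

(⟸) This also fails: k = 4 is even, but 9k + 3 = 39 is odd, not even.

Neither implication holds.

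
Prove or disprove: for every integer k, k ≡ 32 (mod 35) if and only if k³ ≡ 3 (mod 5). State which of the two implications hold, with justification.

Only the forward direction holds.

(⇒) Suppose k ≡ 32 (mod 35). Then k³ ≡ 32³ = 32768 (mod 35), and since 5 ∣ 35, also k³ ≡ 3 (mod 5).

(⇐) This fails: take k = 2. Then 2³ = 8 ≡ 3 (mod 5), yet 2 ≡ 2 (mod 35), not 32.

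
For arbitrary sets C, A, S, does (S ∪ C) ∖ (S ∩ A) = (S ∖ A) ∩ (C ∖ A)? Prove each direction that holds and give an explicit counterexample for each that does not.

Reverse inclusion. Let x ∈ (S ∖ A) ∩ (C ∖ A). Then x ∈ C ∩ S and x ∉ A, from which x ∈ (S ∪ C) ∖ (S ∩ A).

Forward inclusion. This inclusion fails. Take C = {1}, A = ∅, S = ∅; then 1 ∈ (S ∪ C) ∖ (S ∩ A) but 1 ∉ (S ∖ A) ∩ (C ∖ A).

The sets are not equal: only the reverse inclusion holds.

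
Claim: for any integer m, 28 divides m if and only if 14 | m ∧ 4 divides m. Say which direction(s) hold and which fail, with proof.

Both directions hold; the statement is true.

(⇒) If 28 ∣ m, write m = 28q. Since 28 = 2·14, m = 14·(2q), so 14 ∣ m; and since 28 = 7·4, m = 4·(7q), so 4 ∣ m.

(⇐) Suppose 14 ∣ m and 4 ∣ m. Any common multiple of 14 and 4 is a multiple of their lcm; here lcm(14, 4) = 14·4/gcd(14, 4) = 56/2 = 28, so 28 ∣ m.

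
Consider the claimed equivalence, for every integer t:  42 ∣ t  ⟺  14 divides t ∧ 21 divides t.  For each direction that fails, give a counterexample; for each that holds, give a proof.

(←) Suppose 14 ∣ t and 21 ∣ t. Any common multiple of 14 and 21 is a multiple of their lcm; here lcm(14, 21) = 14·21/gcd(14, 21) = 294/7 = 42, so 42 ∣ t.

(→) If 42 ∣ t, write t = 42q. Since 42 = 3·14, t = 14·(3q), so 14 ∣ t; and since 42 = 2·21, t = 21·(2q), so 21 ∣ t.

Equivalent; both directions hold.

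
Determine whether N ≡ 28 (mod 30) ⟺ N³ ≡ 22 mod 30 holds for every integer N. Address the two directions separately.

Equivalent; both directions hold.

(⇒) Suppose N ≡ 28 (mod 30). Write N = 30j + 28. Then (30j + 28)³ = 27000j³ + 75600j² + 70560j + 21952 = 30(900j³ + 2520j² + 2352j + 731) + 22, so N³ ≡ 22 (mod 30).

(⇐) Conversely, suppose N³ ≡ 22 (mod 30). The only residue r in {0, …, 29} with r³ ≡ 22 (mod 30) is r = 28, so N ≡ 28 (mod 30).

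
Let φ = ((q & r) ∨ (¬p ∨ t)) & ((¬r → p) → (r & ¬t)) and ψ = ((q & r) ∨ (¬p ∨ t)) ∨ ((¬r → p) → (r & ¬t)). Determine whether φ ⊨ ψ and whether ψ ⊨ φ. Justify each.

(⟸) This fails. Under r = T, t = T, q = F, p = F, the left side is false but the right side is true.

(⟹) Assume the antecedent. If p is true, the antecedent forces (r = T, t = F, q = T, p = T), and the consequent holds there. If p is false, the consequent reduces to true regardless of the other variables. Either way the consequent holds.

(⇒) holds; (⇐) fails.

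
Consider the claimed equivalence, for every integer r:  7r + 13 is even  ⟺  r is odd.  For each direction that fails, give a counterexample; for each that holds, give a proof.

(⇒) Suppose 7r + 13 is even. Since 7 is odd, 7r and r have the same parity, so 7r + 13 ≡ r + 13 (mod 2). As 13 is odd, 7r + 13 is even exactly when r is odd. Thus r is odd.

(⇐) Conversely, suppose r is odd; write r = 2j + 1. Then 7r + 13 = 7·(2j + 1) + 13 = 2·7j + 20, which is even.

Equivalent; both directions hold.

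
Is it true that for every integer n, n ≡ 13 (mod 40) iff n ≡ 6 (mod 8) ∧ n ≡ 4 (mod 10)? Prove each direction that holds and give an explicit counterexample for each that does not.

Neither direction holds.

(⟹) This fails: n = 13 gives 13 ≡ 13 (mod 40) but 13 ≡ 5 (mod 8), so the conjunction on the right does not hold.

(⟸) This fails: n = 14 satisfies both congruences on the right (14 ≡ 6 mod 8 and 14 ≡ 4 mod 10) yet 14 ≡ 14 (mod 40), not 13.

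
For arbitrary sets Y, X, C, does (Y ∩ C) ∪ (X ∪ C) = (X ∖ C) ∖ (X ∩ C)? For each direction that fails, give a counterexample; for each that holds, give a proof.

(⊆) This inclusion fails. Take Y = ∅, X = ∅, C = {1}; then 1 ∈ (Y ∩ C) ∪ (X ∪ C) but 1 ∉ (X ∖ C) ∖ (X ∩ C).

(⊇) Let x ∈ (X ∖ C) ∖ (X ∩ C). Then either x ∈ X and x ∉ Y, C; or x ∈ Y ∩ X and x ∉ C. In each case x ∈ (Y ∩ C) ∪ (X ∪ C), so (X ∖ C) ∖ (X ∩ C) ⊆ (Y ∩ C) ∪ (X ∪ C).

(⊆) fails; (⊇) holds.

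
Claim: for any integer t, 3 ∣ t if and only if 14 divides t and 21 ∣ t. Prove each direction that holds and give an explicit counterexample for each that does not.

[⇒] This fails: take t = 3. Certainly 3 ∣ 3, but 14 ∤ 3.

[⇐] Suppose 14 ∣ t and 21 ∣ t. Any common multiple of 14 and 21 is a multiple of their lcm; here lcm(14, 21) = 14·21/gcd(14, 21) = 294/7 = 42, so 42 ∣ t. Since 3 ∣ 42, it follows that 3 ∣ t.

Not equivalent: only (⇐) holds.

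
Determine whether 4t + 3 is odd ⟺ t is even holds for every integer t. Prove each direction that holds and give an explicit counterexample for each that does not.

Not equivalent: only (⇐) holds.

(⟹) This fails: take t = 7. Then 4t + 3 = 31, which is odd, yet t = 7 is odd, not even.

(⟸) Suppose t is even. Since 4 is even, 4t is even for every t, so 4t + 3 has the same parity as 3, which is odd. Hence 4t + 3 is odd.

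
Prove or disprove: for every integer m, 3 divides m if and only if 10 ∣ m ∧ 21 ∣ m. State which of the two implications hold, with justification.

Not equivalent: only (⇐) holds.

(⇐) Suppose 10 ∣ m and 21 ∣ m. Any common multiple of 10 and 21 is a multiple of their lcm; here gcd(10, 21) = 1, so lcm(10, 21) = 10·21 = 210, so 210 ∣ m. Since 3 ∣ 210, it follows that 3 ∣ m.

(⇒) This fails: take m = 3. Certainly 3 ∣ 3, but 10 ∤ 3.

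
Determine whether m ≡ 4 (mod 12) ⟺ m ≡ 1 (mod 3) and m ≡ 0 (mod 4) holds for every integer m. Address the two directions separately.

Both directions hold; the statement is true.

(⟹) Suppose m ≡ 4 (mod 12); write m = 12j + 4. Since 3 ∣ 12, reducing mod 3 gives m ≡ 4 ≡ 1 (mod 3); since 4 ∣ 12, reducing mod 4 gives m ≡ 4 ≡ 0 (mod 4).

(⟸) Conversely, if m ≡ 1 (mod 3) and m ≡ 0 (mod 4), then by the Chinese remainder theorem m ≡ 4 (mod 12). This is exactly m ≡ 4 (mod 12).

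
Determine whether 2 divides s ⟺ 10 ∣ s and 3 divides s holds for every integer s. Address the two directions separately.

(⟹) This fails: take s = 2. Certainly 2 ∣ 2, but 10 ∤ 2.

(⟸) Suppose 10 ∣ s and 3 ∣ s. Any common multiple of 10 and 3 is a multiple of their lcm; here gcd(10, 3) = 1, so lcm(10, 3) = 10·3 = 30, so 30 ∣ s. Since 2 ∣ 30, it follows that 2 ∣ s.

Only the reverse direction holds.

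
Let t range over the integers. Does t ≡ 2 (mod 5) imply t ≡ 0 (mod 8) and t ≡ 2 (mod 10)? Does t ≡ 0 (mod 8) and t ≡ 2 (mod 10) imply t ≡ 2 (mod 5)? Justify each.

[⇒] This fails: t = 2 gives 2 ≡ 2 (mod 5) but 2 ≡ 2 (mod 8), so the conjunction on the right does not hold.

[⇐] Conversely, if t ≡ 0 (mod 8) and t ≡ 2 (mod 10), then by the Chinese remainder theorem t ≡ 32 (mod 40). Since 32 ≡ 2 (mod 5) and 5 ∣ 40, we get t ≡ 2 (mod 5).

The forward direction fails; the converse holds.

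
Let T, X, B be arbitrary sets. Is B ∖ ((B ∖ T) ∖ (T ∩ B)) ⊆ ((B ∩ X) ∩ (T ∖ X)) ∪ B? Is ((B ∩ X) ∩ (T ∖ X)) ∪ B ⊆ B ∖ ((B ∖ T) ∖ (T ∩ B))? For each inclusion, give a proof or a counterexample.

The sets are not equal: only the forward inclusion holds.

(⟸) This inclusion fails. Take T = ∅, X = ∅, B = {1}; then 1 ∈ ((B ∩ X) ∩ (T ∖ X)) ∪ B but 1 ∉ B ∖ ((B ∖ T) ∖ (T ∩ B)).

(⟹) Let x ∈ B ∖ ((B ∖ T) ∖ (T ∩ B)). Then either x ∈ T ∩ B and x ∉ X; or x ∈ T ∩ X ∩ B. In each case x ∈ ((B ∩ X) ∩ (T ∖ X)) ∪ B, so B ∖ ((B ∖ T) ∖ (T ∩ B)) ⊆ ((B ∩ X) ∩ (T ∖ X)) ∪ B.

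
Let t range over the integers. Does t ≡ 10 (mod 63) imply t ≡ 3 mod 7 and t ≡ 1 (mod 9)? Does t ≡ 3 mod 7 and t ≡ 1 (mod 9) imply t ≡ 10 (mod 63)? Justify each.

(→) Suppose t ≡ 10 (mod 63); write t = 63j + 10. Since 7 ∣ 63, reducing mod 7 gives t ≡ 10 ≡ 3 (mod 7); since 9 ∣ 63, reducing mod 9 gives t ≡ 10 ≡ 1 (mod 9).

(←) Conversely, if t ≡ 3 (mod 7) and t ≡ 1 (mod 9), then by the Chinese remainder theorem t ≡ 10 (mod 63). This is exactly t ≡ 10 (mod 63).

Both directions hold; the statement is true.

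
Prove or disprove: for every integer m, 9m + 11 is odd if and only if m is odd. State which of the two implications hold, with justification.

Neither direction holds.

(→) This fails: m = 6 gives 9m + 11 = 65, which is odd, but 6 is even, not odd.

(←) This also fails: m = 3 is odd, but 9m + 11 = 38 is even, not odd.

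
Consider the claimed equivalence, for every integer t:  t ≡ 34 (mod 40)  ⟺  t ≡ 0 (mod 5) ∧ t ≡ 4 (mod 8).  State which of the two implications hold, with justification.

Neither direction holds.

[⇒] This fails: t = 34 gives 34 ≡ 34 (mod 40) but 34 ≡ 4 (mod 5), so the conjunction on the right does not hold.

[⇐] This fails: t = 20 satisfies both congruences on the right (20 ≡ 0 mod 5 and 20 ≡ 4 mod 8) yet 20 ≡ 20 (mod 40), not 34.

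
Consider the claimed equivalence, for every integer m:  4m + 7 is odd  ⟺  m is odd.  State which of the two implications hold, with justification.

Not equivalent: only (⇐) holds.

(⇒) This fails: take m = 2. Then 4m + 7 = 15, which is odd, yet m = 2 is even, not odd.

(⇐) Suppose m is odd. Since 4 is even, 4m is even for every m, so 4m + 7 has the same parity as 7, which is odd. Hence 4m + 7 is odd.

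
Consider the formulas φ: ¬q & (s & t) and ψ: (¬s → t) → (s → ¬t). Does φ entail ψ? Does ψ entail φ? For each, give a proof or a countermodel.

[⇒] This fails. Under t = T, s = T, q = F, the left side is true but the right side is false.

[⇐] This fails. Under t = F, s = F, q = F, the left side is false but the right side is true.

(⇒) fails and (⇐) fails.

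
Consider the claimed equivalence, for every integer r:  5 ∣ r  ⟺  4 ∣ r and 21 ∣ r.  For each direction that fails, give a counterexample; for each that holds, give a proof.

(⇒) fails and (⇐) fails.

(→) This fails: take r = 5. Certainly 5 ∣ 5, but 4 ∤ 5.

(←) This fails: take r = 84. Both 4 ∣ 84 and 21 ∣ 84, yet 84 is not a multiple of 5 (since 84 = 16·5 + 4), so 5 ∤ 84.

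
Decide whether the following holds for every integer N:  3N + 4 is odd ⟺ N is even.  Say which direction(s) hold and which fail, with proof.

(⇒) This fails: N = 1 gives 3N + 4 = 7, which is odd, but 1 is odd, not even.

(⇐) This also fails: N = 6 is even, but 3N + 4 = 22 is even, not odd.

Neither implication holds.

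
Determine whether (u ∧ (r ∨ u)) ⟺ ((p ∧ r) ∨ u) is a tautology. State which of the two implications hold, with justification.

Only the forward implication holds.

(⇐) This fails. Under p = T, u = F, r = T, the left side is false but the right side is true.

(⇒) Assume the antecedent. If p is true, the antecedent forces (p = T, u = T, r = F) or (p = T, u = T, r = T), and (p ∧ r) ∨ u holds there. If p is false, the antecedent forces (p = F, u = T, r = F) or (p = F, u = T, r = T), and (p ∧ r) ∨ u holds there. Either way (p ∧ r) ∨ u holds.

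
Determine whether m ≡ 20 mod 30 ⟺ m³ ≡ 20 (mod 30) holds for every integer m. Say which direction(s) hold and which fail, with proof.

[⇒] Suppose m ≡ 20 mod 30. Write m = 30j + 20. Then (30j + 20)³ = 27000j³ + 54000j² + 36000j + 8000 = 30(900j³ + 1800j² + 1200j + 266) + 20, so m³ ≡ 20 (mod 30).

[⇐] Conversely, suppose m³ ≡ 20 (mod 30). The only residue r in {0, …, 29} with r³ ≡ 20 (mod 30) is r = 20, so m ≡ 20 (mod 30).

Both directions hold; the statement is true.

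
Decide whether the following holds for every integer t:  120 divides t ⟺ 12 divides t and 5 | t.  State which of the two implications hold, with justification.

Only the forward implication holds.

(⇒) If 120 ∣ t, write t = 120q. Since 120 = 10·12, t = 12·(10q), so 12 ∣ t; and since 120 = 24·5, t = 5·(24q), so 5 ∣ t.

(⇐) This fails: take t = 60. Both 12 ∣ 60 and 5 ∣ 60, yet 60 is not a multiple of 120 (since 60 = 0·120 + 60), so 120 ∤ 60.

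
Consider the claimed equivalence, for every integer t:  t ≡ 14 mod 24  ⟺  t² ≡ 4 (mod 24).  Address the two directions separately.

(⇒) holds; (⇐) fails.

(→) Suppose t ≡ 14 mod 24. Write t = 24j + 14. Then (24j + 14)² = 576j² + 672j + 196 = 24(24j² + 28j + 8) + 4, so t² ≡ 4 (mod 24).

(←) This fails: take t = 2. Then 2² = 4 ≡ 4 (mod 24), yet 2 ≡ 2 (mod 24), not 14.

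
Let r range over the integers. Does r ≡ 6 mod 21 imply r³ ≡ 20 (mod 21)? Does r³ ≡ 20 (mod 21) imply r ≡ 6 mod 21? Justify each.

Neither implication holds.

(⇒) This fails: take r = 6. Then 6 ≡ 6 (mod 21), but 6³ = 216 ≡ 6 (mod 21), not 20.

(⇐) This fails: take r = 5. Then 5³ = 125 ≡ 20 (mod 21), yet 5 ≡ 5 (mod 21), not 6.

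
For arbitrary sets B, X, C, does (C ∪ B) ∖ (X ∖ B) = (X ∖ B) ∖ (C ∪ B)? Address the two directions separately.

Neither inclusion holds.

(⟹) This inclusion fails. Take B = {1}, X = ∅, C = ∅; then 1 ∈ (C ∪ B) ∖ (X ∖ B) but 1 ∉ (X ∖ B) ∖ (C ∪ B).

(⟸) This inclusion fails. Take B = ∅, X = {1}, C = ∅; then 1 ∈ (X ∖ B) ∖ (C ∪ B) but 1 ∉ (C ∪ B) ∖ (X ∖ B).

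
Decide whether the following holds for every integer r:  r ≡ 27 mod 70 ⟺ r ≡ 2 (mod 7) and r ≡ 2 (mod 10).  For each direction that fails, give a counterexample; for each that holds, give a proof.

[⇒] This fails: r = 27 gives 27 ≡ 27 (mod 70) but 27 ≡ 6 (mod 7), so the conjunction on the right does not hold.

[⇐] This fails: r = 2 satisfies both congruences on the right (2 ≡ 2 mod 7 and 2 ≡ 2 mod 10) yet 2 ≡ 2 (mod 70), not 27.

(⇒) fails and (⇐) fails.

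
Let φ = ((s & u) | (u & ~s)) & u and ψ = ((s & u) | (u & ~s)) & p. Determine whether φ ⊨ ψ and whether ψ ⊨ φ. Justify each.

Only the converse holds.

(→) This fails. Under u = T, p = F, s = F, the left side is true but the right side is false.

(←) Assume the antecedent. If u is true, ((s & u) | (u & ~s)) & u reduces to true regardless of the other variables. If u is false, the antecedent cannot hold. Either way ((s & u) | (u & ~s)) & u holds.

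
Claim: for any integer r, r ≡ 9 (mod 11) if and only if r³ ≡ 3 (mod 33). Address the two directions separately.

The forward direction fails; the converse holds.

Forward direction. This fails: take r = 20. Then 20 ≡ 9 (mod 11), but 20³ = 8000 ≡ 14 (mod 33), not 3.

Converse. The residues r modulo 33 with r³ ≡ 3 (mod 33) are exactly {9}, and each is ≡ 9 (mod 11).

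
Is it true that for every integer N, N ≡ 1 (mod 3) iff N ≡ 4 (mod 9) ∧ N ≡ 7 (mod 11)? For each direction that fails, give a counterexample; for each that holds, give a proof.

[⇐] If N ≡ 4 (mod 9) and N ≡ 7 (mod 11), then by the Chinese remainder theorem N ≡ 40 (mod 99). Since 40 ≡ 1 (mod 3) and 3 ∣ 99, we get N ≡ 1 (mod 3).

[⇒] This fails: N = 1 gives 1 ≡ 1 (mod 3) but 1 ≡ 1 (mod 9), so the conjunction on the right does not hold.

The forward direction fails; the converse holds.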